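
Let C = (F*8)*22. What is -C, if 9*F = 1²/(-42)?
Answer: 88/189 ≈ 0.46561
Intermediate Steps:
F = -1/378 (F = (1²/(-42))/9 = (1*(-1/42))/9 = (⅑)*(-1/42) = -1/378 ≈ -0.0026455)
C = -88/189 (C = -1/378*8*22 = -4/189*22 = -88/189 ≈ -0.46561)
-C = -1*(-88/189) = 88/189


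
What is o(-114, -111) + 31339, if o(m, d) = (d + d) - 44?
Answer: 31073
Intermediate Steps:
o(m, d) = -44 + 2*d (o(m, d) = 2*d - 44 = -44 + 2*d)
o(-114, -111) + 31339 = (-44 + 2*(-111)) + 31339 = (-44 - 222) + 31339 = -266 + 31339 = 31073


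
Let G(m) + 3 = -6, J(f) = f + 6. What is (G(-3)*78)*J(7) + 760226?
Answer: 751100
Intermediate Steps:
J(f) = 6 + f
G(m) = -9 (G(m) = -3 - 6 = -9)
(G(-3)*78)*J(7) + 760226 = (-9*78)*(6 + 7) + 760226 = -702*13 + 760226 = -9126 + 760226 = 751100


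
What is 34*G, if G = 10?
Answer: 340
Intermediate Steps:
34*G = 34*10 = 340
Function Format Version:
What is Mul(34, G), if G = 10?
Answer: 340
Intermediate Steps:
Mul(34, G) = Mul(34, 10) = 340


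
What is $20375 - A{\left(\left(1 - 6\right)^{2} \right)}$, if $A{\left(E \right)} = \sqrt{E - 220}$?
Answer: $20375 - i \sqrt{195} \approx 20375.0 - 13.964 i$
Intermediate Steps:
$A{\left(E \right)} = \sqrt{-220 + E}$
$20375 - A{\left(\left(1 - 6\right)^{2} \right)} = 20375 - \sqrt{-220 + \left(1 - 6\right)^{2}} = 20375 - \sqrt{-220 + \left(-5\right)^{2}} = 20375 - \sqrt{-220 + 25} = 20375 - \sqrt{-195} = 20375 - i \sqrt{195}$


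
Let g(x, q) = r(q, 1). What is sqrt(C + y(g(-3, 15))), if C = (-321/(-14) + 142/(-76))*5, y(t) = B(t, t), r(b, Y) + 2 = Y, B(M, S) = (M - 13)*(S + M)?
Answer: sqrt(2357957)/133 ≈ 11.546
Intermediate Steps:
B(M, S) = (-13 + M)*(M + S)
r(b, Y) = -2 + Y
g(x, q) = -1 (g(x, q) = -2 + 1 = -1)
y(t) = -26*t + 2*t**2 (y(t) = t**2 - 13*t - 13*t + t*t = t**2 - 13*t - 13*t + t**2 = -26*t + 2*t**2)
C = 14005/133 (C = (-321*(-1/14) + 142*(-1/76))*5 = (321/14 - 71/38)*5 = (2801/133)*5 = 14005/133 ≈ 105.30)
sqrt(C + y(g(-3, 15))) = sqrt(14005/133 + 2*(-1)*(-13 - 1)) = sqrt(14005/133 + 2*(-1)*(-14)) = sqrt(14005/133 + 28) = sqrt(17729/133) = sqrt(2357957)/133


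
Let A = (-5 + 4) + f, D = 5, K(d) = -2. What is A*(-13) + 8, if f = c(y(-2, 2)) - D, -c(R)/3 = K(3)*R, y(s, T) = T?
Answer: -70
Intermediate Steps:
c(R) = 6*R (c(R) = -(-6)*R = 6*R)
f = 7 (f = 6*2 - 1*5 = 12 - 5 = 7)
A = 6 (A = (-5 + 4) + 7 = -1 + 7 = 6)
A*(-13) + 8 = 6*(-13) + 8 = -78 + 8 = -70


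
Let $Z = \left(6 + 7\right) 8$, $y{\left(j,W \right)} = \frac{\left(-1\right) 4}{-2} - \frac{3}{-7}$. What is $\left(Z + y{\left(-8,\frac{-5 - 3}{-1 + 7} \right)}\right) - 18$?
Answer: $\frac{619}{7} \approx 88.429$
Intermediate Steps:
$y{\left(j,W \right)} = \frac{17}{7}$ ($y{\left(j,W \right)} = \left(-4\right) \left(- \frac{1}{2}\right) - - \frac{3}{7} = 2 + \frac{3}{7} = \frac{17}{7}$)
$Z = 104$ ($Z = 13 \cdot 8 = 104$)
$\left(Z + y{\left(-8,\frac{-5 - 3}{-1 + 7} \right)}\right) - 18 = \left(104 + \frac{17}{7}\right) - 18 = \frac{745}{7} - 18 = \frac{619}{7}$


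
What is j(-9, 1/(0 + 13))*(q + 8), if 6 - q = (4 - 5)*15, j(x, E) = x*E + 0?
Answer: -261/13 ≈ -20.077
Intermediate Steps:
j(x, E) = E*x (j(x, E) = E*x + 0 = E*x)
q = 21 (q = 6 - (4 - 5)*15 = 6 - (-1)*15 = 6 - 1*(-15) = 6 + 15 = 21)
j(-9, 1/(0 + 13))*(q + 8) = (-9/(0 + 13))*(21 + 8) = (-9/13)*29 = ((1/13)*(-9))*29 = -9/13*29 = -261/13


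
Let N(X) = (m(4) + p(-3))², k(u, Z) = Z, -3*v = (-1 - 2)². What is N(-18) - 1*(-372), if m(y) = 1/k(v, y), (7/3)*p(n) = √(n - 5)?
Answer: 290545/784 + 3*I*√2/7 ≈ 370.59 + 0.60609*I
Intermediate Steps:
v = -3 (v = -(-1 - 2)²/3 = -⅓*(-3)² = -⅓*9 = -3)
p(n) = 3*√(-5 + n)/7 (p(n) = 3*√(n - 5)/7 = 3*√(-5 + n)/7)
m(y) = 1/y
N(X) = (¼ + 6*I*√2/7)² (N(X) = (1/4 + 3*√(-5 - 3)/7)² = (¼ + 3*√(-8)/7)² = (¼ + 3*(2*I*√2)/7)² = (¼ + 6*I*√2/7)²)
N(-18) - 1*(-372) = (-1103/784 + 3*I*√2/7) - 1*(-372) = (-1103/784 + 3*I*√2/7) + 372 = 290545/784 + 3*I*√2/7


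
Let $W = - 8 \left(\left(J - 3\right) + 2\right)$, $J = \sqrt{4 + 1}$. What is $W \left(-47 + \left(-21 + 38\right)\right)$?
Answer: $-240 + 240 \sqrt{5} \approx 296.66$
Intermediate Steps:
$J = \sqrt{5} \approx 2.2361$
$W = 8 - 8 \sqrt{5}$ ($W = - 8 \left(\left(\sqrt{5} - 3\right) + 2\right) = - 8 \left(\left(-3 + \sqrt{5}\right) + 2\right) = - 8 \left(-1 + \sqrt{5}\right) = 8 - 8 \sqrt{5} \approx -9.8885$)
$W \left(-47 + \left(-21 + 38\right)\right) = \left(8 - 8 \sqrt{5}\right) \left(-47 + \left(-21 + 38\right)\right) = \left(8 - 8 \sqrt{5}\right) \left(-47 + 17\right) = \left(8 - 8 \sqrt{5}\right) \left(-30\right) = -240 + 240 \sqrt{5}$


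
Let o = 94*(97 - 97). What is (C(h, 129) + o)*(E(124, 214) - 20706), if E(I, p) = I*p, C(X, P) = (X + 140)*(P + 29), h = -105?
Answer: 32239900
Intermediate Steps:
o = 0 (o = 94*0 = 0)
C(X, P) = (29 + P)*(140 + X) (C(X, P) = (140 + X)*(29 + P) = (29 + P)*(140 + X))
(C(h, 129) + o)*(E(124, 214) - 20706) = ((4060 + 29*(-105) + 140*129 + 129*(-105)) + 0)*(124*214 - 20706) = ((4060 - 3045 + 18060 - 13545) + 0)*(26536 - 20706) = (5530 + 0)*5830 = 5530*5830 = 32239900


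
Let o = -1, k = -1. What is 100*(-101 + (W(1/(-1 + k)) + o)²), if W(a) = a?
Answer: -9875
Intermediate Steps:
100*(-101 + (W(1/(-1 + k)) + o)²) = 100*(-101 + (1/(-1 - 1) - 1)²) = 100*(-101 + (1/(-2) - 1)²) = 100*(-101 + (-½ - 1)²) = 100*(-101 + (-3/2)²) = 100*(-101 + 9/4) = 100*(-395/4) = -9875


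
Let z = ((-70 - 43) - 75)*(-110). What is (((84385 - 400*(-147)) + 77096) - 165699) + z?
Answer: 75262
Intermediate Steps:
z = 20680 (z = (-113 - 75)*(-110) = -188*(-110) = 20680)
(((84385 - 400*(-147)) + 77096) - 165699) + z = (((84385 - 400*(-147)) + 77096) - 165699) + 20680 = (((84385 - 1*(-58800)) + 77096) - 165699) + 20680 = (((84385 + 58800) + 77096) - 165699) + 20680 = ((143185 + 77096) - 165699) + 20680 = (220281 - 165699) + 20680 = 54582 + 20680 = 75262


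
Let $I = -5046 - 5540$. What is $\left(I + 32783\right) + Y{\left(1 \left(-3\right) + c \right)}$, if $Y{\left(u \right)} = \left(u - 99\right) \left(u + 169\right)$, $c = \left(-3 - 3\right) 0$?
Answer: $5265$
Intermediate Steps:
$c = 0$ ($c = \left(-6\right) 0 = 0$)
$Y{\left(u \right)} = \left(-99 + u\right) \left(169 + u\right)$
$I = -10586$
$\left(I + 32783\right) + Y{\left(1 \left(-3\right) + c \right)} = \left(-10586 + 32783\right) + \left(-16731 + \left(1 \left(-3\right) + 0\right)^{2} + 70 \left(1 \left(-3\right) + 0\right)\right) = 22197 + \left(-16731 + \left(-3 + 0\right)^{2} + 70 \left(-3 + 0\right)\right) = 22197 + \left(-16731 + \left(-3\right)^{2} + 70 \left(-3\right)\right) = 22197 - 16932 = 5265$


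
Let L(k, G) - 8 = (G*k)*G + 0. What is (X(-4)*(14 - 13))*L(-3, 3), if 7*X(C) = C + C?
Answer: 152/7 ≈ 21.714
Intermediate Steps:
L(k, G) = 8 + k*G² (L(k, G) = 8 + ((G*k)*G + 0) = 8 + (k*G² + 0) = 8 + k*G²)
X(C) = 2*C/7 (X(C) = (C + C)/7 = (2*C)/7 = 2*C/7)
(X(-4)*(14 - 13))*L(-3, 3) = (((2/7)*(-4))*(14 - 13))*(8 - 3*3²) = (-8/7*1)*(8 - 3*9) = -8*(8 - 27)/7 = -8/7*(-19) = 152/7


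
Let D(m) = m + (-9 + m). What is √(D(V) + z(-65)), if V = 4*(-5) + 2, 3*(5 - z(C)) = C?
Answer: I*√165/3 ≈ 4.2817*I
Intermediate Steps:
z(C) = 5 - C/3
V = -18 (V = -20 + 2 = -18)
D(m) = -9 + 2*m
√(D(V) + z(-65)) = √((-9 + 2*(-18)) + (5 - ⅓*(-65))) = √((-9 - 36) + (5 + 65/3)) = √(-45 + 80/3) = √(-55/3) = I*√165/3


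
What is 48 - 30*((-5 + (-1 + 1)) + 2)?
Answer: 138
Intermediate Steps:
48 - 30*((-5 + (-1 + 1)) + 2) = 48 - 30*((-5 + 0) + 2) = 48 - 30*(-5 + 2) = 48 - 30*(-3) = 48 + 90 = 138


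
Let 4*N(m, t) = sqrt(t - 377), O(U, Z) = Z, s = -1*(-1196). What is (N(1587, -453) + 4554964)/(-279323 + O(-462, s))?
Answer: -4554964/278127 - I*sqrt(830)/1112508 ≈ -16.377 - 2.5896e-5*I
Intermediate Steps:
s = 1196
N(m, t) = sqrt(-377 + t)/4 (N(m, t) = sqrt(t - 377)/4 = sqrt(-377 + t)/4)
(N(1587, -453) + 4554964)/(-279323 + O(-462, s)) = (sqrt(-377 - 453)/4 + 4554964)/(-279323 + 1196) = (sqrt(-830)/4 + 4554964)/(-278127) = ((I*sqrt(830))/4 + 4554964)*(-1/278127) = (I*sqrt(830)/4 + 4554964)*(-1/278127) = (4554964 + I*sqrt(830)/4)*(-1/278127) = -4554964/278127 - I*sqrt(830)/1112508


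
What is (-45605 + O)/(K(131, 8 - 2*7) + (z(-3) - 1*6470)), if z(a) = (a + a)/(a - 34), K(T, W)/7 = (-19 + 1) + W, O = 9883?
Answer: 660857/122800 ≈ 5.3816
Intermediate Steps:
K(T, W) = -126 + 7*W (K(T, W) = 7*((-19 + 1) + W) = 7*(-18 + W) = -126 + 7*W)
z(a) = 2*a/(-34 + a) (z(a) = (2*a)/(-34 + a) = 2*a/(-34 + a))
(-45605 + O)/(K(131, 8 - 2*7) + (z(-3) - 1*6470)) = (-45605 + 9883)/((-126 + 7*(8 - 2*7)) + (2*(-3)/(-34 - 3) - 1*6470)) = -35722/((-126 + 7*(8 - 14)) + (2*(-3)/(-37) - 6470)) = -35722/((-126 + 7*(-6)) + (2*(-3)*(-1/37) - 6470)) = -35722/((-126 - 42) + (6/37 - 6470)) = -35722/(-168 - 239384/37) = -35722/(-245600/37) = -35722*(-37/245600) = 660857/122800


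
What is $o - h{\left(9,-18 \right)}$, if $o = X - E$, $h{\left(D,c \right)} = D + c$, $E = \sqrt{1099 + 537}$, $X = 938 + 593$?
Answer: $1540 - 2 \sqrt{409} \approx 1499.6$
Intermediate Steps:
$X = 1531$
$E = 2 \sqrt{409}$ ($E = \sqrt{1636} = 2 \sqrt{409} \approx 40.448$)
$o = 1531 - 2 \sqrt{409} \approx 1490.6$
$o - h{\left(9,-18 \right)} = \left(1531 - 2 \sqrt{409}\right) - \left(9 - 18\right) = \left(1531 - 2 \sqrt{409}\right) - -9 = \left(1531 - 2 \sqrt{409}\right) + 9 = 1540 - 2 \sqrt{409}$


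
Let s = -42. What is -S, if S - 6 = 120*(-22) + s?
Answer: 2676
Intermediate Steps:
S = -2676 (S = 6 + (120*(-22) - 42) = 6 + (-2640 - 42) = 6 - 2682 = -2676)
-S = -1*(-2676) = 2676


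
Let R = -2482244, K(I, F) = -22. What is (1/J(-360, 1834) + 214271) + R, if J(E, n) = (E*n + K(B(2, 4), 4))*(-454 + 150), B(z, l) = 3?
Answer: -455226742233503/200719648 ≈ -2.2680e+6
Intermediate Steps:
J(E, n) = 6688 - 304*E*n (J(E, n) = (E*n - 22)*(-454 + 150) = (-22 + E*n)*(-304) = 6688 - 304*E*n)
(1/J(-360, 1834) + 214271) + R = (1/(6688 - 304*(-360)*1834) + 214271) - 2482244 = (1/(6688 + 200712960) + 214271) - 2482244 = (1/200719648 + 214271) - 2482244 = 43008399696609/200719648 - 2482244 = -455226742233503/200719648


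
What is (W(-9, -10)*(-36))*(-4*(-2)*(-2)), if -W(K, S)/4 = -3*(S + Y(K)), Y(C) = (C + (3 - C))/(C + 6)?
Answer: -76032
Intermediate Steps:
Y(C) = 3/(6 + C)
W(K, S) = 12*S + 36/(6 + K) (W(K, S) = -(-12)*(S + 3/(6 + K)) = -4*(-9/(6 + K) - 3*S) = 12*S + 36/(6 + K))
(W(-9, -10)*(-36))*(-4*(-2)*(-2)) = ((12*(3 - 10*(6 - 9))/(6 - 9))*(-36))*(-4*(-2)*(-2)) = ((12*(3 - 10*(-3))/(-3))*(-36))*(8*(-2)) = ((12*(-⅓)*(3 + 30))*(-36))*(-16) = ((12*(-⅓)*33)*(-36))*(-16) = -132*(-36)*(-16) = 4752*(-16) = -76032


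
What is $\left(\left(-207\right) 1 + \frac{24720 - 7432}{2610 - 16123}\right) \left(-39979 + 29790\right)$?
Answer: $\frac{28676726531}{13513} \approx 2.1222 \cdot 10^{6}$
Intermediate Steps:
$\left(\left(-207\right) 1 + \frac{24720 - 7432}{2610 - 16123}\right) \left(-39979 + 29790\right) = \left(-207 + \frac{17288}{-13513}\right) \left(-10189\right) = \left(-207 + 17288 \left(- \frac{1}{13513}\right)\right) \left(-10189\right) = \left(-207 - \frac{17288}{13513}\right) \left(-10189\right) = \left(- \frac{2814479}{13513}\right) \left(-10189\right) = \frac{28676726531}{13513}$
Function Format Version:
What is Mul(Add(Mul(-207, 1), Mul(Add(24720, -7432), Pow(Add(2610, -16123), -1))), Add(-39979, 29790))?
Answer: Rational(28676726531, 13513) ≈ 2.1222e+6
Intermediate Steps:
Mul(Add(Mul(-207, 1), Mul(Add(24720, -7432), Pow(Add(2610, -16123), -1))), Add(-39979, 29790)) = Mul(Add(-207, Mul(17288, Pow(-13513, -1))), -10189) = Mul(Add(-207, Mul(17288, Rational(-1, 13513))), -10189) = Mul(Add(-207, Rational(-17288, 13513)), -10189) = Mul(Rational(-2814479, 13513), -10189) = Rational(28676726531, 13513)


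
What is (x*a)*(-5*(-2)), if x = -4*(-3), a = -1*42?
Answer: -5040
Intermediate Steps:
a = -42
x = 12
(x*a)*(-5*(-2)) = (12*(-42))*(-5*(-2)) = -504*10 = -5040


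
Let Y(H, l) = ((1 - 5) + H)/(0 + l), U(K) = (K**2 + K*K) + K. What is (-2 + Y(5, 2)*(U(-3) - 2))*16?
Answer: 72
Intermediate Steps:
U(K) = K + 2*K**2 (U(K) = (K**2 + K**2) + K = 2*K**2 + K = K + 2*K**2)
Y(H, l) = (-4 + H)/l
(-2 + Y(5, 2)*(U(-3) - 2))*16 = (-2 + ((-4 + 5)/2)*(-3*(1 + 2*(-3)) - 2))*16 = (-2 + ((1/2)*1)*(-3*(1 - 6) - 2))*16 = (-2 + (-3*(-5) - 2)/2)*16 = (-2 + (15 - 2)/2)*16 = (-2 + (1/2)*13)*16 = (-2 + 13/2)*16 = (9/2)*16 = 72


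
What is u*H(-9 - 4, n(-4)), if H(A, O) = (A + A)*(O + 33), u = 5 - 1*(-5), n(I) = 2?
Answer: -9100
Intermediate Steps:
u = 10 (u = 5 + 5 = 10)
H(A, O) = 2*A*(33 + O) (H(A, O) = (2*A)*(33 + O) = 2*A*(33 + O))
u*H(-9 - 4, n(-4)) = 10*(2*(-9 - 4)*(33 + 2)) = 10*(2*(-13)*35) = 10*(-910) = -9100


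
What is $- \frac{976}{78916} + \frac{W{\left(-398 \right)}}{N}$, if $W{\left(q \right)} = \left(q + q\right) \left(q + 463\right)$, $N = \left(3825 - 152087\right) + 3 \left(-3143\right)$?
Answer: $\frac{982301856}{3111085739} \approx 0.31574$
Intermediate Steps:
$N = -157691$ ($N = -148262 - 9429 = -157691$)
$W{\left(q \right)} = 2 q \left(463 + q\right)$
$- \frac{976}{78916} + \frac{W{\left(-398 \right)}}{N} = - \frac{976}{78916} + \frac{2 \left(-398\right) \left(463 - 398\right)}{-157691} = \left(-976\right) \frac{1}{78916} + 2 \left(-398\right) 65 \left(- \frac{1}{157691}\right) = - \frac{244}{19729} - - \frac{51740}{157691} = - \frac{244}{19729} + \frac{51740}{157691} = \frac{982301856}{3111085739}$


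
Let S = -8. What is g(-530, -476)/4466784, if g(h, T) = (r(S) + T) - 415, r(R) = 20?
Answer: -871/4466784 ≈ -0.00019499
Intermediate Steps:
g(h, T) = -395 + T (g(h, T) = (20 + T) - 415 = -395 + T)
g(-530, -476)/4466784 = (-395 - 476)/4466784 = -871*1/4466784 = -871/4466784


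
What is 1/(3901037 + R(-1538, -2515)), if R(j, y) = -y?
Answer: 1/3903552 ≈ 2.5618e-7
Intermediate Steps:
1/(3901037 + R(-1538, -2515)) = 1/(3901037 - 1*(-2515)) = 1/(3901037 + 2515) = 1/3903552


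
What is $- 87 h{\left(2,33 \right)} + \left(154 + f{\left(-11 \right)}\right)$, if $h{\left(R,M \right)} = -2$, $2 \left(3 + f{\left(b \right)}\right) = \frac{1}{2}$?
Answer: $\frac{1301}{4} \approx 325.25$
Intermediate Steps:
$f{\left(b \right)} = - \frac{11}{4}$ ($f{\left(b \right)} = -3 + \frac{1}{2 \cdot 2} = -3 + \frac{1}{2} \cdot \frac{1}{2} = -3 + \frac{1}{4} = - \frac{11}{4}$)
$- 87 h{\left(2,33 \right)} + \left(154 + f{\left(-11 \right)}\right) = \left(-87\right) \left(-2\right) + \left(154 - \frac{11}{4}\right) = 174 + \frac{605}{4} = \frac{1301}{4}$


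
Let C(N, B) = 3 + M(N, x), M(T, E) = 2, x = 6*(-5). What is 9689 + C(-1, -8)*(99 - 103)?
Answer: 9669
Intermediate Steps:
x = -30
C(N, B) = 5 (C(N, B) = 3 + 2 = 5)
9689 + C(-1, -8)*(99 - 103) = 9689 + 5*(99 - 103) = 9689 + 5*(-4) = 9689 - 20 = 9669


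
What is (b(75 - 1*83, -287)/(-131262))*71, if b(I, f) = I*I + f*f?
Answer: -5852743/131262 ≈ -44.588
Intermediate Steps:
b(I, f) = I² + f²
(b(75 - 1*83, -287)/(-131262))*71 = (((75 - 1*83)² + (-287)²)/(-131262))*71 = (((75 - 83)² + 82369)*(-1/131262))*71 = (((-8)² + 82369)*(-1/131262))*71 = ((64 + 82369)*(-1/131262))*71 = (82433*(-1/131262))*71 = -82433/131262*71 = -5852743/131262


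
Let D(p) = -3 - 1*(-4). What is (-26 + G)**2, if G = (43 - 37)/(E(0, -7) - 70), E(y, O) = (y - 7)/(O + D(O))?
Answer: 116079076/170569 ≈ 680.54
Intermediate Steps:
D(p) = 1 (D(p) = -3 + 4 = 1)
E(y, O) = (-7 + y)/(1 + O) (E(y, O) = (y - 7)/(O + 1) = (-7 + y)/(1 + O))
G = -36/413 (G = (43 - 37)/((-7 + 0)/(1 - 7) - 70) = 6/(-7/(-6) - 70) = 6/(-1/6*(-7) - 70) = 6/(7/6 - 70) = 6/(-413/6) = 6*(-6/413) = -36/413 ≈ -0.087167)
(-26 + G)**2 = (-26 - 36/413)**2 = (-10774/413)**2 = 116079076/170569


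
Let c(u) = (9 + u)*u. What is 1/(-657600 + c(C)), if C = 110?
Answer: -1/644510 ≈ -1.5516e-6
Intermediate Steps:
c(u) = u*(9 + u)
1/(-657600 + c(C)) = 1/(-657600 + 110*(9 + 110)) = 1/(-657600 + 110*119) = 1/(-657600 + 13090) = 1/(-644510) = -1/644510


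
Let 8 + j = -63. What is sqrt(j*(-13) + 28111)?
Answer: 3*sqrt(3226) ≈ 170.39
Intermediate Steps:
j = -71 (j = -8 - 63 = -71)
sqrt(j*(-13) + 28111) = sqrt(-71*(-13) + 28111) = sqrt(923 + 28111) = sqrt(29034) = 3*sqrt(3226)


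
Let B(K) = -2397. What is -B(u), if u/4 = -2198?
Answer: 2397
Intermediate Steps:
u = -8792 (u = 4*(-2198) = -8792)
-B(u) = -1*(-2397) = 2397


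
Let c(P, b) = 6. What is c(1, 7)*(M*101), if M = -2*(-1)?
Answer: 1212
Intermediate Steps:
M = 2
c(1, 7)*(M*101) = 6*(2*101) = 6*202 = 1212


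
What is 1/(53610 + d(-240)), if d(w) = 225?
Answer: 1/53835 ≈ 1.8575e-5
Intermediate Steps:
1/(53610 + d(-240)) = 1/(53610 + 225) = 1/53835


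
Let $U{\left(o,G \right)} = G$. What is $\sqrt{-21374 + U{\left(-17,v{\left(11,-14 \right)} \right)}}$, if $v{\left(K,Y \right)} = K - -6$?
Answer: $3 i \sqrt{2373} \approx 146.14 i$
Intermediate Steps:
$v{\left(K,Y \right)} = 6 + K$ ($v{\left(K,Y \right)} = K + 6 = 6 + K$)
$\sqrt{-21374 + U{\left(-17,v{\left(11,-14 \right)} \right)}} = \sqrt{-21374 + \left(6 + 11\right)} = \sqrt{-21374 + 17} = \sqrt{-21357} = 3 i \sqrt{2373}$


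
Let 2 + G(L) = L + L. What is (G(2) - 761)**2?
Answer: 576081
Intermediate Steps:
G(L) = -2 + 2*L (G(L) = -2 + (L + L) = -2 + 2*L)
(G(2) - 761)**2 = ((-2 + 2*2) - 761)**2 = ((-2 + 4) - 761)**2 = (2 - 761)**2 = (-759)**2 = 576081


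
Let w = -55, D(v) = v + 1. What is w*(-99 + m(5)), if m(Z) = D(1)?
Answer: 5335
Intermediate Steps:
D(v) = 1 + v
m(Z) = 2 (m(Z) = 1 + 1 = 2)
w*(-99 + m(5)) = -55*(-99 + 2) = -55*(-97) = 5335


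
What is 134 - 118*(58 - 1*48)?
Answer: -1046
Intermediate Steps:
134 - 118*(58 - 1*48) = 134 - 118*(58 - 48) = 134 - 118*10 = 134 - 1180 = -1046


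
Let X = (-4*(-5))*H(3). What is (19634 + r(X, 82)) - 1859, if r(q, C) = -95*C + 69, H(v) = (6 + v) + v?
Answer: 10054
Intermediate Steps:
H(v) = 6 + 2*v
X = 240 (X = (-4*(-5))*(6 + 2*3) = 20*(6 + 6) = 20*12 = 240)
r(q, C) = 69 - 95*C
(19634 + r(X, 82)) - 1859 = (19634 + (69 - 95*82)) - 1859 = (19634 + (69 - 7790)) - 1859 = (19634 - 7721) - 1859 = 11913 - 1859 = 10054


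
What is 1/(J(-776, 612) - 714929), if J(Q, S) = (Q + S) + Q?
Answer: -1/715869 ≈ -1.3969e-6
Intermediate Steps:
J(Q, S) = S + 2*Q
1/(J(-776, 612) - 714929) = 1/((612 + 2*(-776)) - 714929) = 1/((612 - 1552) - 714929) = 1/(-940 - 714929) = 1/(-715869) = -1/715869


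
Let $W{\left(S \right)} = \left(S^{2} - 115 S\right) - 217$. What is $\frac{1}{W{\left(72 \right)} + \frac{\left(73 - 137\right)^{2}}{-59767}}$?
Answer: $- \frac{59767}{198012167} \approx -0.00030184$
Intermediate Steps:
$W{\left(S \right)} = -217 + S^{2} - 115 S$
$\frac{1}{W{\left(72 \right)} + \frac{\left(73 - 137\right)^{2}}{-59767}} = \frac{1}{\left(-217 + 72^{2} - 8280\right) + \frac{\left(73 - 137\right)^{2}}{-59767}} = \frac{1}{\left(-217 + 5184 - 8280\right) + \left(-64\right)^{2} \left(- \frac{1}{59767}\right)} = \frac{1}{-3313 + 4096 \left(- \frac{1}{59767}\right)} = \frac{1}{-3313 - \frac{4096}{59767}} = \frac{1}{- \frac{198012167}{59767}} = - \frac{59767}{198012167}$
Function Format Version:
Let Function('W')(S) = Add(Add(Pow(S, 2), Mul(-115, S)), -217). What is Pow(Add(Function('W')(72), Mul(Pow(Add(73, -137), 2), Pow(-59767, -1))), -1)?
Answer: Rational(-59767, 198012167) ≈ -0.00030184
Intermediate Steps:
Function('W')(S) = Add(-217, Pow(S, 2), Mul(-115, S))
Pow(Add(Function('W')(72), Mul(Pow(Add(73, -137), 2), Pow(-59767, -1))), -1) = Pow(Add(Add(-217, Pow(72, 2), Mul(-115, 72)), Mul(Pow(Add(73, -137), 2), Pow(-59767, -1))), -1) = Pow(Add(Add(-217, 5184, -8280), Mul(Pow(-64, 2), Rational(-1, 59767))), -1) = Pow(Add(-3313, Mul(4096, Rational(-1, 59767))), -1) = Pow(Add(-3313, Rational(-4096, 59767)), -1) = Pow(Rational(-198012167, 59767), -1) = Rational(-59767, 198012167)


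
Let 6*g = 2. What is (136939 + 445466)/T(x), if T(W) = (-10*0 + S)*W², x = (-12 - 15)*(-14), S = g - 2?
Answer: -38827/15876 ≈ -2.4456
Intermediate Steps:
g = ⅓ (g = (⅙)*2 = ⅓ ≈ 0.33333)
S = -5/3 (S = ⅓ - 2 = -5/3 ≈ -1.6667)
x = 378 (x = -27*(-14) = 378)
T(W) = -5*W²/3 (T(W) = (-10*0 - 5/3)*W² = (0 - 5/3)*W² = -5*W²/3)
(136939 + 445466)/T(x) = (136939 + 445466)/((-5/3*378²)) = 582405/((-5/3*142884)) = 582405/(-238140) = 582405*(-1/238140) = -38827/15876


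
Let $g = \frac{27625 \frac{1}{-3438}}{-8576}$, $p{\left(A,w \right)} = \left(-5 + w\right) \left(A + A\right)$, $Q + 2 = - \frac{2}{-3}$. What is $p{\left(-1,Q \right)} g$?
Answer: $\frac{524875}{44226432} \approx 0.011868$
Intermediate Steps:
$Q = - \frac{4}{3}$ ($Q = -2 - \frac{2}{-3} = -2 - - \frac{2}{3} = -2 + \frac{2}{3} = - \frac{4}{3} \approx -1.3333$)
$p{\left(A,w \right)} = 2 A \left(-5 + w\right)$ ($p{\left(A,w \right)} = \left(-5 + w\right) 2 A = 2 A \left(-5 + w\right)$)
$g = \frac{27625}{29484288}$ ($g = 27625 \left(- \frac{1}{3438}\right) \left(- \frac{1}{8576}\right) = \left(- \frac{27625}{3438}\right) \left(- \frac{1}{8576}\right) = \frac{27625}{29484288} \approx 0.00093694$)
$p{\left(-1,Q \right)} g = 2 \left(-1\right) \left(-5 - \frac{4}{3}\right) \frac{27625}{29484288} = 2 \left(-1\right) \left(- \frac{19}{3}\right) \frac{27625}{29484288} = \frac{38}{3} \cdot \frac{27625}{29484288} = \frac{524875}{44226432}$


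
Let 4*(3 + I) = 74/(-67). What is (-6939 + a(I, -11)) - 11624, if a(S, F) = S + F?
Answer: -2489355/134 ≈ -18577.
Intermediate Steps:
I = -439/134 (I = -3 + (74/(-67))/4 = -3 + (74*(-1/67))/4 = -3 + (¼)*(-74/67) = -3 - 37/134 = -439/134 ≈ -3.2761)
a(S, F) = F + S
(-6939 + a(I, -11)) - 11624 = (-6939 + (-11 - 439/134)) - 11624 = (-6939 - 1913/134) - 11624 = -931739/134 - 11624 = -2489355/134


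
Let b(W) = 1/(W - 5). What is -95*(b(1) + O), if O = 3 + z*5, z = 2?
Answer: -4845/4 ≈ -1211.3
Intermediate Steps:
O = 13 (O = 3 + 2*5 = 3 + 10 = 13)
b(W) = 1/(-5 + W)
-95*(b(1) + O) = -95*(1/(-5 + 1) + 13) = -95*(1/(-4) + 13) = -95*(-1/4 + 13) = -95*51/4 = -4845/4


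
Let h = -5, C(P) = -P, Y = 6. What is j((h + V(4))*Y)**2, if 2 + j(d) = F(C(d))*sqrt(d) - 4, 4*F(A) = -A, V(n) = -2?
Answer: -9189/2 + 126*I*sqrt(42) ≈ -4594.5 + 816.57*I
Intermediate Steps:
F(A) = -A/4 (F(A) = (-A)/4 = -A/4)
j(d) = -6 + d**(3/2)/4 (j(d) = -2 + ((-(-1)*d/4)*sqrt(d) - 4) = -2 + ((d/4)*sqrt(d) - 4) = -2 + (d**(3/2)/4 - 4) = -2 + (-4 + d**(3/2)/4) = -6 + d**(3/2)/4)
j((h + V(4))*Y)**2 = (-6 + ((-5 - 2)*6)**(3/2)/4)**2 = (-6 + (-7*6)**(3/2)/4)**2 = (-6 + (-42)**(3/2)/4)**2 = (-6 + (-42*I*sqrt(42))/4)**2 = (-6 - 21*I*sqrt(42)/2)**2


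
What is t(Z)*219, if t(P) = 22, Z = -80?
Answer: 4818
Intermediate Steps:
t(Z)*219 = 22*219 = 4818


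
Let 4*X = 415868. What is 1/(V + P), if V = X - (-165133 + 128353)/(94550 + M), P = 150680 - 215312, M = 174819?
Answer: 269369/10595666395 ≈ 2.5423e-5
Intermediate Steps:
X = 103967 (X = (¼)*415868 = 103967)
P = -64632
V = 28005523603/269369 (V = 103967 - (-165133 + 128353)/(94550 + 174819) = 103967 - (-36780)/269369 = 103967 - 1*(-36780/269369) = 103967 + 36780/269369 = 28005523603/269369 ≈ 1.0397e+5)
1/(V + P) = 1/(28005523603/269369 - 64632) = 1/(10595666395/269369) = 269369/10595666395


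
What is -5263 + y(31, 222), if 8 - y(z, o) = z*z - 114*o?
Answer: 19092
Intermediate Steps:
y(z, o) = 8 - z² + 114*o (y(z, o) = 8 - (z*z - 114*o) = 8 - (z² - 114*o) = 8 + (-z² + 114*o) = 8 - z² + 114*o)
-5263 + y(31, 222) = -5263 + (8 - 1*31² + 114*222) = -5263 + (8 - 1*961 + 25308) = -5263 + (8 - 961 + 25308) = -5263 + 24355 = 19092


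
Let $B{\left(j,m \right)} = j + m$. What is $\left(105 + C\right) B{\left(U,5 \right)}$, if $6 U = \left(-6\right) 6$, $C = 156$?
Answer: $-261$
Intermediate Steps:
$U = -6$ ($U = \frac{\left(-6\right) 6}{6} = \frac{1}{6} \left(-36\right) = -6$)
$\left(105 + C\right) B{\left(U,5 \right)} = \left(105 + 156\right) \left(-6 + 5\right) = 261 \left(-1\right) = -261$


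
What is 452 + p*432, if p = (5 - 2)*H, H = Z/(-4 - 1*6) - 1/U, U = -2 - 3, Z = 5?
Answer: 316/5 ≈ 63.200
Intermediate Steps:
U = -5
H = -3/10 (H = 5/(-4 - 1*6) - 1/(-5) = 5/(-4 - 6) - 1*(-1/5) = 5/(-10) + 1/5 = 5*(-1/10) + 1/5 = -1/2 + 1/5 = -3/10 ≈ -0.30000)
p = -9/10 (p = (5 - 2)*(-3/10) = 3*(-3/10) = -9/10 ≈ -0.90000)
452 + p*432 = 452 - 9/10*432 = 452 - 1944/5 = 316/5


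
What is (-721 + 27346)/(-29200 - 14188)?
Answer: -26625/43388 ≈ -0.61365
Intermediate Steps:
(-721 + 27346)/(-29200 - 14188) = 26625/(-43388) = 26625*(-1/43388) = -26625/43388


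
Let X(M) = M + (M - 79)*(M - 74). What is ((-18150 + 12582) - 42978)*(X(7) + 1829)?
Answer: -323316360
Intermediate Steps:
X(M) = M + (-79 + M)*(-74 + M)
((-18150 + 12582) - 42978)*(X(7) + 1829) = ((-18150 + 12582) - 42978)*((5846 + 7**2 - 152*7) + 1829) = (-5568 - 42978)*((5846 + 49 - 1064) + 1829) = -48546*(4831 + 1829) = -48546*6660 = -323316360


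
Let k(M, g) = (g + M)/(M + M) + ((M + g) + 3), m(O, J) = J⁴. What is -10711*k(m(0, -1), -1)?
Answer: -32133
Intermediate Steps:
k(M, g) = 3 + M + g + (M + g)/(2*M) (k(M, g) = (M + g)/((2*M)) + (3 + M + g) = (M + g)*(1/(2*M)) + (3 + M + g) = (M + g)/(2*M) + (3 + M + g) = 3 + M + g + (M + g)/(2*M))
-10711*k(m(0, -1), -1) = -10711*(7/2 + (-1)⁴ - 1 + (½)*(-1)/(-1)⁴) = -10711*(7/2 + 1 - 1 + (½)*(-1)/1) = -10711*(7/2 + 1 - 1 + (½)*(-1)*1) = -10711*(7/2 + 1 - 1 - ½) = -10711*3 = -32133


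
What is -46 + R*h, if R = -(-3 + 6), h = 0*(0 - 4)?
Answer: -46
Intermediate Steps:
h = 0 (h = 0*(-4) = 0)
R = -3 (R = -1*3 = -3)
-46 + R*h = -46 - 3*0 = -46 + 0 = -46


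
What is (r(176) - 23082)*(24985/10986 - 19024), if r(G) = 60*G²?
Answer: -63927459150927/1831 ≈ -3.4914e+10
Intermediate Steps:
(r(176) - 23082)*(24985/10986 - 19024) = (60*176² - 23082)*(24985/10986 - 19024) = (60*30976 - 23082)*(24985*(1/10986) - 19024) = (1858560 - 23082)*(24985/10986 - 19024) = 1835478*(-208972679/10986) = -63927459150927/1831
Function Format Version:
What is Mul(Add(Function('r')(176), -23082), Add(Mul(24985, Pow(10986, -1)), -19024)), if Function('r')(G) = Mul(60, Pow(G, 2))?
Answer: Rational(-63927459150927, 1831) ≈ -3.4914e+10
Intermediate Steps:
Mul(Add(Function('r')(176), -23082), Add(Mul(24985, Pow(10986, -1)), -19024)) = Mul(Add(Mul(60, Pow(176, 2)), -23082), Add(Mul(24985, Pow(10986, -1)), -19024)) = Mul(Add(Mul(60, 30976), -23082), Add(Mul(24985, Rational(1, 10986)), -19024)) = Mul(Add(1858560, -23082), Add(Rational(24985, 10986), -19024)) = Mul(1835478, Rational(-208972679, 10986)) = Rational(-63927459150927, 1831)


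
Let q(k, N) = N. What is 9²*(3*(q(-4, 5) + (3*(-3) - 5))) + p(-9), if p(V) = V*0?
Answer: -2187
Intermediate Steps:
p(V) = 0
9²*(3*(q(-4, 5) + (3*(-3) - 5))) + p(-9) = 9²*(3*(5 + (3*(-3) - 5))) + 0 = 81*(3*(5 + (-9 - 5))) + 0 = 81*(3*(5 - 14)) + 0 = 81*(3*(-9)) + 0 = 81*(-27) + 0 = -2187 + 0 = -2187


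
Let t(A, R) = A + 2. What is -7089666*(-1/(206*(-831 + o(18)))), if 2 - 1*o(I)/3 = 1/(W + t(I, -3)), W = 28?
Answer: -56717328/1359703 ≈ -41.713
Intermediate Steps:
t(A, R) = 2 + A
o(I) = 6 - 3/(30 + I) (o(I) = 6 - 3/(28 + (2 + I)) = 6 - 3/(30 + I))
-7089666*(-1/(206*(-831 + o(18)))) = -7089666*(-1/(206*(-831 + 3*(59 + 2*18)/(30 + 18)))) = -7089666*(-1/(206*(-831 + 3*(59 + 36)/48))) = -7089666*(-1/(206*(-831 + 3*(1/48)*95))) = -7089666*(-1/(206*(-831 + 95/16))) = -7089666/((-13201/16*(-206))) = -7089666/1359703/8 = -7089666*8/1359703 = -56717328/1359703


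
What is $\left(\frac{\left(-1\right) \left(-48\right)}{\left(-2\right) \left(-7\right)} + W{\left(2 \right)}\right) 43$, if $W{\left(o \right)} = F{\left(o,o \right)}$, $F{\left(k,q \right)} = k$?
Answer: $\frac{1634}{7} \approx 233.43$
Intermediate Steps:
$W{\left(o \right)} = o$
$\left(\frac{\left(-1\right) \left(-48\right)}{\left(-2\right) \left(-7\right)} + W{\left(2 \right)}\right) 43 = \left(\frac{\left(-1\right) \left(-48\right)}{\left(-2\right) \left(-7\right)} + 2\right) 43 = \left(\frac{48}{14} + 2\right) 43 = \left(48 \cdot \frac{1}{14} + 2\right) 43 = \left(\frac{24}{7} + 2\right) 43 = \frac{38}{7} \cdot 43 = \frac{1634}{7}$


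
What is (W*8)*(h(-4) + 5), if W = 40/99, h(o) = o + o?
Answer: -320/33 ≈ -9.6970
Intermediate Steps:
h(o) = 2*o
W = 40/99 (W = 40*(1/99) = 40/99 ≈ 0.40404)
(W*8)*(h(-4) + 5) = ((40/99)*8)*(2*(-4) + 5) = 320*(-8 + 5)/99 = (320/99)*(-3) = -320/33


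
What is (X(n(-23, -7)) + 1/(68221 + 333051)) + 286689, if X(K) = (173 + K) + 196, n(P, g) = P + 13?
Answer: 115184325057/401272 ≈ 2.8705e+5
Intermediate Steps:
n(P, g) = 13 + P
X(K) = 369 + K
(X(n(-23, -7)) + 1/(68221 + 333051)) + 286689 = ((369 + (13 - 23)) + 1/(68221 + 333051)) + 286689 = ((369 - 10) + 1/401272) + 286689 = (359 + 1/401272) + 286689 = 144056649/401272 + 286689 = 115184325057/401272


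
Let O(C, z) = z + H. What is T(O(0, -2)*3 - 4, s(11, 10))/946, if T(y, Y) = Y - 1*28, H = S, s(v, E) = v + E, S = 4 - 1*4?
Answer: -7/946 ≈ -0.0073996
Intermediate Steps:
S = 0 (S = 4 - 4 = 0)
s(v, E) = E + v
H = 0
O(C, z) = z (O(C, z) = z + 0 = z)
T(y, Y) = -28 + Y (T(y, Y) = Y - 28 = -28 + Y)
T(O(0, -2)*3 - 4, s(11, 10))/946 = (-28 + (10 + 11))/946 = (-28 + 21)*(1/946) = -7*1/946 = -7/946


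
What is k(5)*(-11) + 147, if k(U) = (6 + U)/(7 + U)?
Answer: 1643/12 ≈ 136.92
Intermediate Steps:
k(U) = (6 + U)/(7 + U)
k(5)*(-11) + 147 = ((6 + 5)/(7 + 5))*(-11) + 147 = (11/12)*(-11) + 147 = -121/12 + 147 = 1643/12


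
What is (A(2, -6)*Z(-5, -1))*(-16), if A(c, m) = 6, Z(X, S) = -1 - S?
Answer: 0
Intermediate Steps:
(A(2, -6)*Z(-5, -1))*(-16) = (6*(-1 - 1*(-1)))*(-16) = (6*(-1 + 1))*(-16) = (6*0)*(-16) = 0*(-16) = 0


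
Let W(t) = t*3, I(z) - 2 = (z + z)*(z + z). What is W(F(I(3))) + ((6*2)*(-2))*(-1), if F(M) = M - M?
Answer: 24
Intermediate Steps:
I(z) = 2 + 4*z² (I(z) = 2 + (z + z)*(z + z) = 2 + (2*z)*(2*z) = 2 + 4*z²)
F(M) = 0
W(t) = 3*t
W(F(I(3))) + ((6*2)*(-2))*(-1) = 3*0 + ((6*2)*(-2))*(-1) = 0 + (12*(-2))*(-1) = 0 - 24*(-1) = 0 + 24 = 24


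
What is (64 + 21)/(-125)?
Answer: -17/25 ≈ -0.68000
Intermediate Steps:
(64 + 21)/(-125) = -1/125*85 = -17/25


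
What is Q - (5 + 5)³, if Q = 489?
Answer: -511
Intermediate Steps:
Q - (5 + 5)³ = 489 - (5 + 5)³ = 489 - 1*10³ = 489 - 1*1000 = 489 - 1000 = -511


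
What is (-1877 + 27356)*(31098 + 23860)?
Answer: 1400274882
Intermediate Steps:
(-1877 + 27356)*(31098 + 23860) = 25479*54958 = 1400274882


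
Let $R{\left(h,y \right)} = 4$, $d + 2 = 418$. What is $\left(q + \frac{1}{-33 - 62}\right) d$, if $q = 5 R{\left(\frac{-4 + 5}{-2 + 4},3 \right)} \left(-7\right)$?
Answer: $- \frac{5533216}{95} \approx -58244.0$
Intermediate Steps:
$d = 416$ ($d = -2 + 418 = 416$)
$q = -140$ ($q = 5 \cdot 4 \left(-7\right) = 20 \left(-7\right) = -140$)
$\left(q + \frac{1}{-33 - 62}\right) d = \left(-140 + \frac{1}{-33 - 62}\right) 416 = \left(-140 + \frac{1}{-95}\right) 416 = \left(-140 - \frac{1}{95}\right) 416 = \left(- \frac{13301}{95}\right) 416 = - \frac{5533216}{95}$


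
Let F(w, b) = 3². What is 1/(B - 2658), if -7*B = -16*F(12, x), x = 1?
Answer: -7/18462 ≈ -0.00037916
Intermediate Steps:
F(w, b) = 9
B = 144/7 (B = -(-16)*9/7 = -⅐*(-144) = 144/7 ≈ 20.571)
1/(B - 2658) = 1/(144/7 - 2658) = 1/(-18462/7) = -7/18462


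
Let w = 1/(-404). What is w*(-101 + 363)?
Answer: -131/202 ≈ -0.64851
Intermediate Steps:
w = -1/404 ≈ -0.0024752
w*(-101 + 363) = -(-101 + 363)/404 = -1/404*262 = -131/202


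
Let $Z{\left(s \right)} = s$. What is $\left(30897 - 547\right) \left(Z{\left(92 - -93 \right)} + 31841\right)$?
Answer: $971989100$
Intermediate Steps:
$\left(30897 - 547\right) \left(Z{\left(92 - -93 \right)} + 31841\right) = \left(30897 - 547\right) \left(\left(92 - -93\right) + 31841\right) = 30350 \left(\left(92 + 93\right) + 31841\right) = 30350 \left(185 + 31841\right) = 30350 \cdot 32026 = 971989100$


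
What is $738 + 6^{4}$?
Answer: $2034$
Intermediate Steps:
$738 + 6^{4} = 738 + 1296 = 2034$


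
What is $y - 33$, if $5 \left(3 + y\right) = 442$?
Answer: $\frac{262}{5} \approx 52.4$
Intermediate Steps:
$y = \frac{427}{5}$ ($y = -3 + \frac{1}{5} \cdot 442 = -3 + \frac{442}{5} = \frac{427}{5} \approx 85.4$)
$y - 33 = \frac{427}{5} - 33 = \frac{262}{5}$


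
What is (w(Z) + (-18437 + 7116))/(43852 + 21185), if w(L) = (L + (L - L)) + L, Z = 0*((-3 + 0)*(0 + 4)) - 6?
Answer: -1619/9291 ≈ -0.17425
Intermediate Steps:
Z = -6 (Z = 0*(-3*4) - 6 = 0*(-12) - 6 = 0 - 6 = -6)
w(L) = 2*L (w(L) = (L + 0) + L = L + L = 2*L)
(w(Z) + (-18437 + 7116))/(43852 + 21185) = (2*(-6) + (-18437 + 7116))/(43852 + 21185) = (-12 - 11321)/65037 = -11333*1/65037 = -1619/9291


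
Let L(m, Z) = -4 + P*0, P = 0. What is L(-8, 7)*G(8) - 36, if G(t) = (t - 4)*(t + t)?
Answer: -292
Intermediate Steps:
G(t) = 2*t*(-4 + t) (G(t) = (-4 + t)*(2*t) = 2*t*(-4 + t))
L(m, Z) = -4 (L(m, Z) = -4 + 0*0 = -4 + 0 = -4)
L(-8, 7)*G(8) - 36 = -8*8*(-4 + 8) - 36 = -8*8*4 - 36 = -4*64 - 36 = -256 - 36 = -292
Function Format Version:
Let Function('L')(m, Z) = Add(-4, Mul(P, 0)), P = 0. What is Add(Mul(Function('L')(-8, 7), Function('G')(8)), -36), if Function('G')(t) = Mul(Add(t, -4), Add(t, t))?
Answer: -292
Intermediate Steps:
Function('G')(t) = Mul(2, t, Add(-4, t)) (Function('G')(t) = Mul(Add(-4, t), Mul(2, t)) = Mul(2, t, Add(-4, t)))
Function('L')(m, Z) = -4 (Function('L')(m, Z) = Add(-4, Mul(0, 0)) = Add(-4, 0) = -4)
Add(Mul(Function('L')(-8, 7), Function('G')(8)), -36) = Add(Mul(-4, Mul(2, 8, Add(-4, 8))), -36) = Add(Mul(-4, Mul(2, 8, 4)), -36) = Add(Mul(-4, 64), -36) = Add(-256, -36) = -292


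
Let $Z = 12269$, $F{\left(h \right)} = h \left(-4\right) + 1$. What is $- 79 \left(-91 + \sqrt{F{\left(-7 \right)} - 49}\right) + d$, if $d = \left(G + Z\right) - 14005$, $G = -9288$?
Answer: $-3835 - 158 i \sqrt{5} \approx -3835.0 - 353.3 i$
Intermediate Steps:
$F{\left(h \right)} = 1 - 4 h$ ($F{\left(h \right)} = - 4 h + 1 = 1 - 4 h$)
$d = -11024$ ($d = \left(-9288 + 12269\right) - 14005 = 2981 - 14005 = -11024$)
$- 79 \left(-91 + \sqrt{F{\left(-7 \right)} - 49}\right) + d = - 79 \left(-91 + \sqrt{\left(1 - -28\right) - 49}\right) - 11024 = - 79 \left(-91 + \sqrt{\left(1 + 28\right) - 49}\right) - 11024 = - 79 \left(-91 + \sqrt{29 - 49}\right) - 11024 = - 79 \left(-91 + \sqrt{-20}\right) - 11024 = - 79 \left(-91 + 2 i \sqrt{5}\right) - 11024 = \left(7189 - 158 i \sqrt{5}\right) - 11024 = -3835 - 158 i \sqrt{5}$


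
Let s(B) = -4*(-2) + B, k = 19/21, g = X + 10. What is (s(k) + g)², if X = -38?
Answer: 160801/441 ≈ 364.63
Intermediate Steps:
g = -28 (g = -38 + 10 = -28)
k = 19/21 (k = 19*(1/21) = 19/21 ≈ 0.90476)
s(B) = 8 + B
(s(k) + g)² = ((8 + 19/21) - 28)² = (187/21 - 28)² = (-401/21)² = 160801/441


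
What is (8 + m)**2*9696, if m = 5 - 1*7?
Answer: 349056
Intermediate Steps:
m = -2 (m = 5 - 7 = -2)
(8 + m)**2*9696 = (8 - 2)**2*9696 = 6**2*9696 = 36*9696 = 349056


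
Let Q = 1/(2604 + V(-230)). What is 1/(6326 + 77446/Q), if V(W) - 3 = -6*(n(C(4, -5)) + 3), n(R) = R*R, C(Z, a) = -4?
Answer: 1/193079204 ≈ 5.1792e-9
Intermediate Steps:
n(R) = R²
V(W) = -111 (V(W) = 3 - 6*((-4)² + 3) = 3 - 6*(16 + 3) = 3 - 6*19 = 3 - 114 = -111)
Q = 1/2493 (Q = 1/(2604 - 111) = 1/2493 ≈ 0.00040112)
1/(6326 + 77446/Q) = 1/(6326 + 77446/(1/2493)) = 1/(6326 + 77446*2493) = 1/(6326 + 193072878) = 1/193079204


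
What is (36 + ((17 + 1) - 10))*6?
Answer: 264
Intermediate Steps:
(36 + ((17 + 1) - 10))*6 = (36 + (18 - 10))*6 = (36 + 8)*6 = 44*6 = 264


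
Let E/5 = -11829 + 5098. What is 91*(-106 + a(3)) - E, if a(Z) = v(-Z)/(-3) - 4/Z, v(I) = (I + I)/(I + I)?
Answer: 71572/3 ≈ 23857.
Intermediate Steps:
E = -33655 (E = 5*(-11829 + 5098) = 5*(-6731) = -33655)
v(I) = 1 (v(I) = (2*I)/((2*I)) = (2*I)*(1/(2*I)) = 1)
a(Z) = -1/3 - 4/Z (a(Z) = 1/(-3) - 4/Z = 1*(-1/3) - 4/Z = -1/3 - 4/Z)
91*(-106 + a(3)) - E = 91*(-106 + (1/3)*(-12 - 1*3)/3) - 1*(-33655) = 91*(-106 + (1/3)*(1/3)*(-12 - 3)) + 33655 = 91*(-106 + (1/3)*(1/3)*(-15)) + 33655 = 91*(-106 - 5/3) + 33655 = 91*(-323/3) + 33655 = -29393/3 + 33655 = 71572/3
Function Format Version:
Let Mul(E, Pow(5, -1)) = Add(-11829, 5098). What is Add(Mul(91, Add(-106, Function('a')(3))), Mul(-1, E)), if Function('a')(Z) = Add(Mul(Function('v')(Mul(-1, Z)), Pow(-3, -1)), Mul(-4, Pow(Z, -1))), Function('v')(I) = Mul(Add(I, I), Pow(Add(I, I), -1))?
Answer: Rational(71572, 3) ≈ 23857.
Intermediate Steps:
E = -33655 (E = Mul(5, Add(-11829, 5098)) = Mul(5, -6731) = -33655)
Function('v')(I) = 1 (Function('v')(I) = Mul(Mul(2, I), Pow(Mul(2, I), -1)) = Mul(Mul(2, I), Mul(Rational(1, 2), Pow(I, -1))) = 1)
Function('a')(Z) = Add(Rational(-1, 3), Mul(-4, Pow(Z, -1))) (Function('a')(Z) = Add(Mul(1, Pow(-3, -1)), Mul(-4, Pow(Z, -1))) = Add(Mul(1, Rational(-1, 3)), Mul(-4, Pow(Z, -1))) = Add(Rational(-1, 3), Mul(-4, Pow(Z, -1))))
Add(Mul(91, Add(-106, Function('a')(3))), Mul(-1, E)) = Add(Mul(91, Add(-106, Mul(Rational(1, 3), Pow(3, -1), Add(-12, Mul(-1, 3))))), Mul(-1, -33655)) = Add(Mul(91, Add(-106, Mul(Rational(1, 3), Rational(1, 3), Add(-12, -3)))), 33655) = Add(Mul(91, Add(-106, Mul(Rational(1, 3), Rational(1, 3), -15))), 33655) = Add(Mul(91, Add(-106, Rational(-5, 3))), 33655) = Add(Mul(91, Rational(-323, 3)), 33655) = Add(Rational(-29393, 3), 33655) = Rational(71572, 3)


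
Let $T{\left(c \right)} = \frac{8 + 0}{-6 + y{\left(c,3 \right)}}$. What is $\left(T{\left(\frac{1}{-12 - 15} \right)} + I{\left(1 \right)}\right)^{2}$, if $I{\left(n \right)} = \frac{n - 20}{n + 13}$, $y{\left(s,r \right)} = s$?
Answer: $\frac{37466641}{5207524} \approx 7.1947$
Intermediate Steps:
$I{\left(n \right)} = \frac{-20 + n}{13 + n}$
$T{\left(c \right)} = \frac{8}{-6 + c}$ ($T{\left(c \right)} = \frac{8 + 0}{-6 + c} = \frac{8}{-6 + c}$)
$\left(T{\left(\frac{1}{-12 - 15} \right)} + I{\left(1 \right)}\right)^{2} = \left(\frac{8}{-6 + \frac{1}{-12 - 15}} + \frac{-20 + 1}{13 + 1}\right)^{2} = \left(\frac{8}{-6 + \frac{1}{-27}} + \frac{1}{14} \left(-19\right)\right)^{2} = \left(\frac{8}{-6 - \frac{1}{27}} + \frac{1}{14} \left(-19\right)\right)^{2} = \left(\frac{8}{- \frac{163}{27}} - \frac{19}{14}\right)^{2} = \left(8 \left(- \frac{27}{163}\right) - \frac{19}{14}\right)^{2} = \left(- \frac{216}{163} - \frac{19}{14}\right)^{2} = \left(- \frac{6121}{2282}\right)^{2} = \frac{37466641}{5207524}$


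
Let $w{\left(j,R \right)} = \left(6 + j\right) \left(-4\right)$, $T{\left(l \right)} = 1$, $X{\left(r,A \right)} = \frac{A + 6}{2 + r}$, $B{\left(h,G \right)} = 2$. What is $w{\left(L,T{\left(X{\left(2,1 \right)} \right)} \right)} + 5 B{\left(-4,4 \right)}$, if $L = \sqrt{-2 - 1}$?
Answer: $-14 - 4 i \sqrt{3} \approx -14.0 - 6.9282 i$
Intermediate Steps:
$X{\left(r,A \right)} = \frac{6 + A}{2 + r}$
$L = i \sqrt{3}$ ($L = \sqrt{-3} = i \sqrt{3} \approx 1.732 i$)
$w{\left(j,R \right)} = -24 - 4 j$
$w{\left(L,T{\left(X{\left(2,1 \right)} \right)} \right)} + 5 B{\left(-4,4 \right)} = \left(-24 - 4 i \sqrt{3}\right) + 5 \cdot 2 = \left(-24 - 4 i \sqrt{3}\right) + 10 = -14 - 4 i \sqrt{3}$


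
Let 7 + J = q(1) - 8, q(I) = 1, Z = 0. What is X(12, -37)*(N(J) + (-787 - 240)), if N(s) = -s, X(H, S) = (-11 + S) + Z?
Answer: 48624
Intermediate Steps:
X(H, S) = -11 + S (X(H, S) = (-11 + S) + 0 = -11 + S)
J = -14 (J = -7 + (1 - 8) = -7 - 7 = -14)
X(12, -37)*(N(J) + (-787 - 240)) = (-11 - 37)*(-1*(-14) + (-787 - 240)) = -48*(14 - 1027) = -48*(-1013) = 48624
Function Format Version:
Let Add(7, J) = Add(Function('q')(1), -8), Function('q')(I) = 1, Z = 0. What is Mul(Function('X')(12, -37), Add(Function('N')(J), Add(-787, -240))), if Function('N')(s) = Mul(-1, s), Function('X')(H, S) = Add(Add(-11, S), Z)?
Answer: 48624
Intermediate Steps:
Function('X')(H, S) = Add(-11, S) (Function('X')(H, S) = Add(Add(-11, S), 0) = Add(-11, S))
J = -14 (J = Add(-7, Add(1, -8)) = Add(-7, -7) = -14)
Mul(Function('X')(12, -37), Add(Function('N')(J), Add(-787, -240))) = Mul(Add(-11, -37), Add(Mul(-1, -14), Add(-787, -240))) = Mul(-48, Add(14, -1027)) = Mul(-48, -1013) = 48624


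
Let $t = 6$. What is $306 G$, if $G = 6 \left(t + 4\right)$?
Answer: $18360$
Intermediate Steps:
$G = 60$ ($G = 6 \left(6 + 4\right) = 6 \cdot 10 = 60$)
$306 G = 306 \cdot 60 = 18360$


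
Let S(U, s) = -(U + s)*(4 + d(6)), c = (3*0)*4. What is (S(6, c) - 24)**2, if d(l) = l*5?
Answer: 51984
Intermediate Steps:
c = 0 (c = 0*4 = 0)
d(l) = 5*l
S(U, s) = -34*U - 34*s (S(U, s) = -(U + s)*(4 + 5*6) = -(U + s)*(4 + 30) = -(U + s)*34 = -(34*U + 34*s) = -34*U - 34*s)
(S(6, c) - 24)**2 = ((-34*6 - 34*0) - 24)**2 = ((-204 + 0) - 24)**2 = (-204 - 24)**2 = (-228)**2 = 51984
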